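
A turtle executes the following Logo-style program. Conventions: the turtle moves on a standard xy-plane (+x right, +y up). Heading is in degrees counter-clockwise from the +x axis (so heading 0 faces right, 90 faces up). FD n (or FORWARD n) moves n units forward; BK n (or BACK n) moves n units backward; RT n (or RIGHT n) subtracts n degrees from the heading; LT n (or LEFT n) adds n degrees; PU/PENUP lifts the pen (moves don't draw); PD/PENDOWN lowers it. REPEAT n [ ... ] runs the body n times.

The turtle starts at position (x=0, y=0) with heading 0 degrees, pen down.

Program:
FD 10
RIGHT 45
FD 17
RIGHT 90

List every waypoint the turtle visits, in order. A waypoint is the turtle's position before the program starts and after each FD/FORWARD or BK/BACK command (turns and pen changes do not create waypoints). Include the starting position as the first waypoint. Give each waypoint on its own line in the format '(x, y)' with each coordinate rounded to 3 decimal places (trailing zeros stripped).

Answer: (0, 0)
(10, 0)
(22.021, -12.021)

Derivation:
Executing turtle program step by step:
Start: pos=(0,0), heading=0, pen down
FD 10: (0,0) -> (10,0) [heading=0, draw]
RT 45: heading 0 -> 315
FD 17: (10,0) -> (22.021,-12.021) [heading=315, draw]
RT 90: heading 315 -> 225
Final: pos=(22.021,-12.021), heading=225, 2 segment(s) drawn
Waypoints (3 total):
(0, 0)
(10, 0)
(22.021, -12.021)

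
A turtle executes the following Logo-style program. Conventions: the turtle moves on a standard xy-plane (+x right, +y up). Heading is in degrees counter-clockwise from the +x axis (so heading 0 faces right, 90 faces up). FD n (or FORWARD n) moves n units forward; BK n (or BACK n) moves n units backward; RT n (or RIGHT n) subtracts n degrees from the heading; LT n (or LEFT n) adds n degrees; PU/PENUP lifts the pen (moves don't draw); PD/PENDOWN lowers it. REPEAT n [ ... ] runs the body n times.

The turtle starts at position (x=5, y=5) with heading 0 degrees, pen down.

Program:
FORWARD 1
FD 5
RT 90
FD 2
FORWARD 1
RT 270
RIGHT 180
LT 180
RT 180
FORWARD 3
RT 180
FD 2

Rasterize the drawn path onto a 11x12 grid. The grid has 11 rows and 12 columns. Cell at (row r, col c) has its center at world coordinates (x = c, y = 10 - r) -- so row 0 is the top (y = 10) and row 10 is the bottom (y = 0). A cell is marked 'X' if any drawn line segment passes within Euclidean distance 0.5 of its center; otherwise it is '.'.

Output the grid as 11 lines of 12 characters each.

Segment 0: (5,5) -> (6,5)
Segment 1: (6,5) -> (11,5)
Segment 2: (11,5) -> (11,3)
Segment 3: (11,3) -> (11,2)
Segment 4: (11,2) -> (8,2)
Segment 5: (8,2) -> (10,2)

Answer: ............
............
............
............
............
.....XXXXXXX
...........X
...........X
........XXXX
............
............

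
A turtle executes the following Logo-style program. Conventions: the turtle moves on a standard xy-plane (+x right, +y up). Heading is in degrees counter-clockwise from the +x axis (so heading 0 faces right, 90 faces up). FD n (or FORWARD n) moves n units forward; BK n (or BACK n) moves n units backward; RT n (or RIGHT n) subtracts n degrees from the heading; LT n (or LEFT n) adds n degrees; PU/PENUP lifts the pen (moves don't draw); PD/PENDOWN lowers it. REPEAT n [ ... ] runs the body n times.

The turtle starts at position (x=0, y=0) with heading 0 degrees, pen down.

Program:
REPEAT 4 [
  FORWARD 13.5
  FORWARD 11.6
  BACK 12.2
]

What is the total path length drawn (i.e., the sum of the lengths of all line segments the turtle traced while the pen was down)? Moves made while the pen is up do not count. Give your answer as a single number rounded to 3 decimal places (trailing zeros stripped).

Answer: 149.2

Derivation:
Executing turtle program step by step:
Start: pos=(0,0), heading=0, pen down
REPEAT 4 [
  -- iteration 1/4 --
  FD 13.5: (0,0) -> (13.5,0) [heading=0, draw]
  FD 11.6: (13.5,0) -> (25.1,0) [heading=0, draw]
  BK 12.2: (25.1,0) -> (12.9,0) [heading=0, draw]
  -- iteration 2/4 --
  FD 13.5: (12.9,0) -> (26.4,0) [heading=0, draw]
  FD 11.6: (26.4,0) -> (38,0) [heading=0, draw]
  BK 12.2: (38,0) -> (25.8,0) [heading=0, draw]
  -- iteration 3/4 --
  FD 13.5: (25.8,0) -> (39.3,0) [heading=0, draw]
  FD 11.6: (39.3,0) -> (50.9,0) [heading=0, draw]
  BK 12.2: (50.9,0) -> (38.7,0) [heading=0, draw]
  -- iteration 4/4 --
  FD 13.5: (38.7,0) -> (52.2,0) [heading=0, draw]
  FD 11.6: (52.2,0) -> (63.8,0) [heading=0, draw]
  BK 12.2: (63.8,0) -> (51.6,0) [heading=0, draw]
]
Final: pos=(51.6,0), heading=0, 12 segment(s) drawn

Segment lengths:
  seg 1: (0,0) -> (13.5,0), length = 13.5
  seg 2: (13.5,0) -> (25.1,0), length = 11.6
  seg 3: (25.1,0) -> (12.9,0), length = 12.2
  seg 4: (12.9,0) -> (26.4,0), length = 13.5
  seg 5: (26.4,0) -> (38,0), length = 11.6
  seg 6: (38,0) -> (25.8,0), length = 12.2
  seg 7: (25.8,0) -> (39.3,0), length = 13.5
  seg 8: (39.3,0) -> (50.9,0), length = 11.6
  seg 9: (50.9,0) -> (38.7,0), length = 12.2
  seg 10: (38.7,0) -> (52.2,0), length = 13.5
  seg 11: (52.2,0) -> (63.8,0), length = 11.6
  seg 12: (63.8,0) -> (51.6,0), length = 12.2
Total = 149.2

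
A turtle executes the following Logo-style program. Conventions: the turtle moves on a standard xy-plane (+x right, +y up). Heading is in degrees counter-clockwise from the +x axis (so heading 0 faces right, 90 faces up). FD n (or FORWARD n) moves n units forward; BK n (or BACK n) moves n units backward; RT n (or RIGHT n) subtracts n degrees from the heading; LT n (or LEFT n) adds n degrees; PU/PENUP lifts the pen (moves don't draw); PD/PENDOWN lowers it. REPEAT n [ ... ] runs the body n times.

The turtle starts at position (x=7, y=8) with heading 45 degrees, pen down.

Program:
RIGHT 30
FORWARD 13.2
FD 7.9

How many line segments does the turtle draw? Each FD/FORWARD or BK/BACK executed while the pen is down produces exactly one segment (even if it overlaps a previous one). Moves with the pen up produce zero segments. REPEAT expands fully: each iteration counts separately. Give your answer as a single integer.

Answer: 2

Derivation:
Executing turtle program step by step:
Start: pos=(7,8), heading=45, pen down
RT 30: heading 45 -> 15
FD 13.2: (7,8) -> (19.75,11.416) [heading=15, draw]
FD 7.9: (19.75,11.416) -> (27.381,13.461) [heading=15, draw]
Final: pos=(27.381,13.461), heading=15, 2 segment(s) drawn
Segments drawn: 2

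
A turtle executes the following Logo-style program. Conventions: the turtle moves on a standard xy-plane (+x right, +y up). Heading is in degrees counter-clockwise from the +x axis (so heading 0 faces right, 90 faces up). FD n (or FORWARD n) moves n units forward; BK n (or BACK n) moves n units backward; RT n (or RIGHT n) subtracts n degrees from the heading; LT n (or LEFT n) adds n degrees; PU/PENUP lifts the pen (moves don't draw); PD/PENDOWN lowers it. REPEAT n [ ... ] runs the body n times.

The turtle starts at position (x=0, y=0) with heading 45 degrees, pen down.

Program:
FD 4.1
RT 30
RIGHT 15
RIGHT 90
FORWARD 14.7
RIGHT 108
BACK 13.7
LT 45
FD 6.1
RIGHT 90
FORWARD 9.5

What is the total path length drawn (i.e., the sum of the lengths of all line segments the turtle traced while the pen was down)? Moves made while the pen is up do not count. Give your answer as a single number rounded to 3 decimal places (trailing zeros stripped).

Answer: 48.1

Derivation:
Executing turtle program step by step:
Start: pos=(0,0), heading=45, pen down
FD 4.1: (0,0) -> (2.899,2.899) [heading=45, draw]
RT 30: heading 45 -> 15
RT 15: heading 15 -> 0
RT 90: heading 0 -> 270
FD 14.7: (2.899,2.899) -> (2.899,-11.801) [heading=270, draw]
RT 108: heading 270 -> 162
BK 13.7: (2.899,-11.801) -> (15.929,-16.034) [heading=162, draw]
LT 45: heading 162 -> 207
FD 6.1: (15.929,-16.034) -> (10.493,-18.804) [heading=207, draw]
RT 90: heading 207 -> 117
FD 9.5: (10.493,-18.804) -> (6.181,-10.339) [heading=117, draw]
Final: pos=(6.181,-10.339), heading=117, 5 segment(s) drawn

Segment lengths:
  seg 1: (0,0) -> (2.899,2.899), length = 4.1
  seg 2: (2.899,2.899) -> (2.899,-11.801), length = 14.7
  seg 3: (2.899,-11.801) -> (15.929,-16.034), length = 13.7
  seg 4: (15.929,-16.034) -> (10.493,-18.804), length = 6.1
  seg 5: (10.493,-18.804) -> (6.181,-10.339), length = 9.5
Total = 48.1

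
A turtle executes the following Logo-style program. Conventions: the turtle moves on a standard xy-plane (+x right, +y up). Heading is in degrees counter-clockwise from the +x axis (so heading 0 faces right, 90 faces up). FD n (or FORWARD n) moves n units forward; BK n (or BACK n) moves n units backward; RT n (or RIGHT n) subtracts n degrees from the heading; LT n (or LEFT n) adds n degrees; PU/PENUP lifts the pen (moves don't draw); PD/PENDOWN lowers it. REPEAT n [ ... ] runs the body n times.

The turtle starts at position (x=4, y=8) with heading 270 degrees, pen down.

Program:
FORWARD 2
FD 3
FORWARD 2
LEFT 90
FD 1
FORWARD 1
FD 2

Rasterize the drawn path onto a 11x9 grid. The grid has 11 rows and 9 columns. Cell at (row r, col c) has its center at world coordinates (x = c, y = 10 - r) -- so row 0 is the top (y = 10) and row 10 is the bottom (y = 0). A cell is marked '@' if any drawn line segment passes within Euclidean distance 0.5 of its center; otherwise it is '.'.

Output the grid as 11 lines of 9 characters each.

Answer: .........
.........
....@....
....@....
....@....
....@....
....@....
....@....
....@....
....@@@@@
.........

Derivation:
Segment 0: (4,8) -> (4,6)
Segment 1: (4,6) -> (4,3)
Segment 2: (4,3) -> (4,1)
Segment 3: (4,1) -> (5,1)
Segment 4: (5,1) -> (6,1)
Segment 5: (6,1) -> (8,1)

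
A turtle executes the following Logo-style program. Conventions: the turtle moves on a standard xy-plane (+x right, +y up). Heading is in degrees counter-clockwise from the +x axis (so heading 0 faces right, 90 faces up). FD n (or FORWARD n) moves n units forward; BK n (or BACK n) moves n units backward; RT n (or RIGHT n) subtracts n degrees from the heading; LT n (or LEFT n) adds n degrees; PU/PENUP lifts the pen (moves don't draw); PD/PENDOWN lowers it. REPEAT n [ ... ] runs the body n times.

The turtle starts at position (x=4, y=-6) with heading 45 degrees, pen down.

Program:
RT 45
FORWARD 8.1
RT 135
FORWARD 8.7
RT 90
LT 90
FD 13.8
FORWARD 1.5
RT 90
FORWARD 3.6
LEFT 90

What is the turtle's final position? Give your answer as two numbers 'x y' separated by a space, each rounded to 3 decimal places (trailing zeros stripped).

Answer: -7.416 -20.425

Derivation:
Executing turtle program step by step:
Start: pos=(4,-6), heading=45, pen down
RT 45: heading 45 -> 0
FD 8.1: (4,-6) -> (12.1,-6) [heading=0, draw]
RT 135: heading 0 -> 225
FD 8.7: (12.1,-6) -> (5.948,-12.152) [heading=225, draw]
RT 90: heading 225 -> 135
LT 90: heading 135 -> 225
FD 13.8: (5.948,-12.152) -> (-3.81,-21.91) [heading=225, draw]
FD 1.5: (-3.81,-21.91) -> (-4.871,-22.971) [heading=225, draw]
RT 90: heading 225 -> 135
FD 3.6: (-4.871,-22.971) -> (-7.416,-20.425) [heading=135, draw]
LT 90: heading 135 -> 225
Final: pos=(-7.416,-20.425), heading=225, 5 segment(s) drawn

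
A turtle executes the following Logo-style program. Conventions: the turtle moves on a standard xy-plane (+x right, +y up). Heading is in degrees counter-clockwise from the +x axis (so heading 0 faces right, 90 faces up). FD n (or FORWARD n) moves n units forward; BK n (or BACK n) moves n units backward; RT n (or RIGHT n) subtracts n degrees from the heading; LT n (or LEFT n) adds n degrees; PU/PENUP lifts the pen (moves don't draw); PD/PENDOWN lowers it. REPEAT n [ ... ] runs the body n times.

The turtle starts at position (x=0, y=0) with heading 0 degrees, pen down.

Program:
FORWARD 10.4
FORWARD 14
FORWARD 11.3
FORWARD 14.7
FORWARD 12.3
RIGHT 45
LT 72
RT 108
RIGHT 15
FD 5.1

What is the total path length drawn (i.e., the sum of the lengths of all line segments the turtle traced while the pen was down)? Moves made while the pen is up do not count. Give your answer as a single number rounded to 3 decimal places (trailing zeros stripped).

Executing turtle program step by step:
Start: pos=(0,0), heading=0, pen down
FD 10.4: (0,0) -> (10.4,0) [heading=0, draw]
FD 14: (10.4,0) -> (24.4,0) [heading=0, draw]
FD 11.3: (24.4,0) -> (35.7,0) [heading=0, draw]
FD 14.7: (35.7,0) -> (50.4,0) [heading=0, draw]
FD 12.3: (50.4,0) -> (62.7,0) [heading=0, draw]
RT 45: heading 0 -> 315
LT 72: heading 315 -> 27
RT 108: heading 27 -> 279
RT 15: heading 279 -> 264
FD 5.1: (62.7,0) -> (62.167,-5.072) [heading=264, draw]
Final: pos=(62.167,-5.072), heading=264, 6 segment(s) drawn

Segment lengths:
  seg 1: (0,0) -> (10.4,0), length = 10.4
  seg 2: (10.4,0) -> (24.4,0), length = 14
  seg 3: (24.4,0) -> (35.7,0), length = 11.3
  seg 4: (35.7,0) -> (50.4,0), length = 14.7
  seg 5: (50.4,0) -> (62.7,0), length = 12.3
  seg 6: (62.7,0) -> (62.167,-5.072), length = 5.1
Total = 67.8

Answer: 67.8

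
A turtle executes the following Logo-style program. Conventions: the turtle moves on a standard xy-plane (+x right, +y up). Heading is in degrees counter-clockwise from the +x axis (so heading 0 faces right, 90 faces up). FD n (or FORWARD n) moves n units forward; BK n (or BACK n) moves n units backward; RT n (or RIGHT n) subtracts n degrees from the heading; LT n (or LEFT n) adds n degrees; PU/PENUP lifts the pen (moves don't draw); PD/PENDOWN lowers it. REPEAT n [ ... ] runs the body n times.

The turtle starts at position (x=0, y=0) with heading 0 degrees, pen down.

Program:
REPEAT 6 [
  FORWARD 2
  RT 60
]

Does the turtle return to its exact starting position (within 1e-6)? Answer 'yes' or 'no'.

Answer: yes

Derivation:
Executing turtle program step by step:
Start: pos=(0,0), heading=0, pen down
REPEAT 6 [
  -- iteration 1/6 --
  FD 2: (0,0) -> (2,0) [heading=0, draw]
  RT 60: heading 0 -> 300
  -- iteration 2/6 --
  FD 2: (2,0) -> (3,-1.732) [heading=300, draw]
  RT 60: heading 300 -> 240
  -- iteration 3/6 --
  FD 2: (3,-1.732) -> (2,-3.464) [heading=240, draw]
  RT 60: heading 240 -> 180
  -- iteration 4/6 --
  FD 2: (2,-3.464) -> (0,-3.464) [heading=180, draw]
  RT 60: heading 180 -> 120
  -- iteration 5/6 --
  FD 2: (0,-3.464) -> (-1,-1.732) [heading=120, draw]
  RT 60: heading 120 -> 60
  -- iteration 6/6 --
  FD 2: (-1,-1.732) -> (0,0) [heading=60, draw]
  RT 60: heading 60 -> 0
]
Final: pos=(0,0), heading=0, 6 segment(s) drawn

Start position: (0, 0)
Final position: (0, 0)
Distance = 0; < 1e-6 -> CLOSED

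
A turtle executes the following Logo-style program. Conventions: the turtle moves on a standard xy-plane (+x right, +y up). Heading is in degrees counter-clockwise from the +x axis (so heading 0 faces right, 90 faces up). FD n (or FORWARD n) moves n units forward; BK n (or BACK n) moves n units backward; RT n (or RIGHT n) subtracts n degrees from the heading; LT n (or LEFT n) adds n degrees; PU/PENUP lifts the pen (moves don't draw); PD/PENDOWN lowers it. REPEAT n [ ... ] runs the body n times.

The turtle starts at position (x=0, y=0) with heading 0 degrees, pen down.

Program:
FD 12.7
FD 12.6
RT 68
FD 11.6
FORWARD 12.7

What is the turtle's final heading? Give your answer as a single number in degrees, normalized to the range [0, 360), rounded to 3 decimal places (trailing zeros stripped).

Answer: 292

Derivation:
Executing turtle program step by step:
Start: pos=(0,0), heading=0, pen down
FD 12.7: (0,0) -> (12.7,0) [heading=0, draw]
FD 12.6: (12.7,0) -> (25.3,0) [heading=0, draw]
RT 68: heading 0 -> 292
FD 11.6: (25.3,0) -> (29.645,-10.755) [heading=292, draw]
FD 12.7: (29.645,-10.755) -> (34.403,-22.531) [heading=292, draw]
Final: pos=(34.403,-22.531), heading=292, 4 segment(s) drawn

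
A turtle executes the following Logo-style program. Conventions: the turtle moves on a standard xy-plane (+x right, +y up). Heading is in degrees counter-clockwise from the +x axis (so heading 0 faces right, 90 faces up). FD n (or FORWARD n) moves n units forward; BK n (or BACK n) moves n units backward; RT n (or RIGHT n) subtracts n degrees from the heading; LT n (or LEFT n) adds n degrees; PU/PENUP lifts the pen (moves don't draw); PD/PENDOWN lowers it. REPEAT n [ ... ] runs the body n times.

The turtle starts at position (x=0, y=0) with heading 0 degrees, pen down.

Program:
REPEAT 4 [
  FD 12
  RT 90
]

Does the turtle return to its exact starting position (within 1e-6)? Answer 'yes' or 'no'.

Executing turtle program step by step:
Start: pos=(0,0), heading=0, pen down
REPEAT 4 [
  -- iteration 1/4 --
  FD 12: (0,0) -> (12,0) [heading=0, draw]
  RT 90: heading 0 -> 270
  -- iteration 2/4 --
  FD 12: (12,0) -> (12,-12) [heading=270, draw]
  RT 90: heading 270 -> 180
  -- iteration 3/4 --
  FD 12: (12,-12) -> (0,-12) [heading=180, draw]
  RT 90: heading 180 -> 90
  -- iteration 4/4 --
  FD 12: (0,-12) -> (0,0) [heading=90, draw]
  RT 90: heading 90 -> 0
]
Final: pos=(0,0), heading=0, 4 segment(s) drawn

Start position: (0, 0)
Final position: (0, 0)
Distance = 0; < 1e-6 -> CLOSED

Answer: yes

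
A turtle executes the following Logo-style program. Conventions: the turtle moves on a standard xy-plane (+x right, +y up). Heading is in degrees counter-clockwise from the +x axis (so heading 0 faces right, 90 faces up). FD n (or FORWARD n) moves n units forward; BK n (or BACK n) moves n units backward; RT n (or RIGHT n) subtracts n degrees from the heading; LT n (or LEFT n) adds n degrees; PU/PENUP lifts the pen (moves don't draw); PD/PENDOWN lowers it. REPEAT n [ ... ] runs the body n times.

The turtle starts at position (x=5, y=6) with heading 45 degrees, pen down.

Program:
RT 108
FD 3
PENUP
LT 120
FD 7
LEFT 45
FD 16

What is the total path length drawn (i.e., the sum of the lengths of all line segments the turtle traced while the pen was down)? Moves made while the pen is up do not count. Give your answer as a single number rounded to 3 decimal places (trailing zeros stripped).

Answer: 3

Derivation:
Executing turtle program step by step:
Start: pos=(5,6), heading=45, pen down
RT 108: heading 45 -> 297
FD 3: (5,6) -> (6.362,3.327) [heading=297, draw]
PU: pen up
LT 120: heading 297 -> 57
FD 7: (6.362,3.327) -> (10.174,9.198) [heading=57, move]
LT 45: heading 57 -> 102
FD 16: (10.174,9.198) -> (6.848,24.848) [heading=102, move]
Final: pos=(6.848,24.848), heading=102, 1 segment(s) drawn

Segment lengths:
  seg 1: (5,6) -> (6.362,3.327), length = 3
Total = 3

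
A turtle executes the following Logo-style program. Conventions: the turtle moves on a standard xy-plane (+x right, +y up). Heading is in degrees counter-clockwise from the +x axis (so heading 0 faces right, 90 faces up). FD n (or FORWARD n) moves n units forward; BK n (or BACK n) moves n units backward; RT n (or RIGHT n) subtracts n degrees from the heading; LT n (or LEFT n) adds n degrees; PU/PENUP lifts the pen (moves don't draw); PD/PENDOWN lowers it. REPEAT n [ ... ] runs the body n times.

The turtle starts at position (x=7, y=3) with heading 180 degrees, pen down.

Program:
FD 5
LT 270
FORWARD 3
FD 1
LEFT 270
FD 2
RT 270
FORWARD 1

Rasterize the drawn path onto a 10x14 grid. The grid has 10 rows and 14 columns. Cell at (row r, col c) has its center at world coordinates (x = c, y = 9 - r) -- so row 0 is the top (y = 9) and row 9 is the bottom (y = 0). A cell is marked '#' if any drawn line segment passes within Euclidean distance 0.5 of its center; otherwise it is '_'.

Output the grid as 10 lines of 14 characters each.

Answer: ______________
____#_________
__###_________
__#___________
__#___________
__#___________
__######______
______________
______________
______________

Derivation:
Segment 0: (7,3) -> (2,3)
Segment 1: (2,3) -> (2,6)
Segment 2: (2,6) -> (2,7)
Segment 3: (2,7) -> (4,7)
Segment 4: (4,7) -> (4,8)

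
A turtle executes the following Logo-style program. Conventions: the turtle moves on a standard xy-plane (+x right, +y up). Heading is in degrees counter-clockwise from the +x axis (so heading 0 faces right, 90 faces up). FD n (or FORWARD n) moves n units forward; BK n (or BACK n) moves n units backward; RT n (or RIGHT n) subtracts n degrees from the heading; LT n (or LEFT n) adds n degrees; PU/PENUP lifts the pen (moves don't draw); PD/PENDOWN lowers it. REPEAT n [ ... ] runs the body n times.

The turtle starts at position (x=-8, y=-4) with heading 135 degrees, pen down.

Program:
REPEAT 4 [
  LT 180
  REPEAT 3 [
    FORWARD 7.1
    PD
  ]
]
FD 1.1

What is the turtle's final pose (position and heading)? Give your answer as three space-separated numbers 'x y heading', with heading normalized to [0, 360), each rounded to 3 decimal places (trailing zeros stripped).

Executing turtle program step by step:
Start: pos=(-8,-4), heading=135, pen down
REPEAT 4 [
  -- iteration 1/4 --
  LT 180: heading 135 -> 315
  REPEAT 3 [
    -- iteration 1/3 --
    FD 7.1: (-8,-4) -> (-2.98,-9.02) [heading=315, draw]
    PD: pen down
    -- iteration 2/3 --
    FD 7.1: (-2.98,-9.02) -> (2.041,-14.041) [heading=315, draw]
    PD: pen down
    -- iteration 3/3 --
    FD 7.1: (2.041,-14.041) -> (7.061,-19.061) [heading=315, draw]
    PD: pen down
  ]
  -- iteration 2/4 --
  LT 180: heading 315 -> 135
  REPEAT 3 [
    -- iteration 1/3 --
    FD 7.1: (7.061,-19.061) -> (2.041,-14.041) [heading=135, draw]
    PD: pen down
    -- iteration 2/3 --
    FD 7.1: (2.041,-14.041) -> (-2.98,-9.02) [heading=135, draw]
    PD: pen down
    -- iteration 3/3 --
    FD 7.1: (-2.98,-9.02) -> (-8,-4) [heading=135, draw]
    PD: pen down
  ]
  -- iteration 3/4 --
  LT 180: heading 135 -> 315
  REPEAT 3 [
    -- iteration 1/3 --
    FD 7.1: (-8,-4) -> (-2.98,-9.02) [heading=315, draw]
    PD: pen down
    -- iteration 2/3 --
    FD 7.1: (-2.98,-9.02) -> (2.041,-14.041) [heading=315, draw]
    PD: pen down
    -- iteration 3/3 --
    FD 7.1: (2.041,-14.041) -> (7.061,-19.061) [heading=315, draw]
    PD: pen down
  ]
  -- iteration 4/4 --
  LT 180: heading 315 -> 135
  REPEAT 3 [
    -- iteration 1/3 --
    FD 7.1: (7.061,-19.061) -> (2.041,-14.041) [heading=135, draw]
    PD: pen down
    -- iteration 2/3 --
    FD 7.1: (2.041,-14.041) -> (-2.98,-9.02) [heading=135, draw]
    PD: pen down
    -- iteration 3/3 --
    FD 7.1: (-2.98,-9.02) -> (-8,-4) [heading=135, draw]
    PD: pen down
  ]
]
FD 1.1: (-8,-4) -> (-8.778,-3.222) [heading=135, draw]
Final: pos=(-8.778,-3.222), heading=135, 13 segment(s) drawn

Answer: -8.778 -3.222 135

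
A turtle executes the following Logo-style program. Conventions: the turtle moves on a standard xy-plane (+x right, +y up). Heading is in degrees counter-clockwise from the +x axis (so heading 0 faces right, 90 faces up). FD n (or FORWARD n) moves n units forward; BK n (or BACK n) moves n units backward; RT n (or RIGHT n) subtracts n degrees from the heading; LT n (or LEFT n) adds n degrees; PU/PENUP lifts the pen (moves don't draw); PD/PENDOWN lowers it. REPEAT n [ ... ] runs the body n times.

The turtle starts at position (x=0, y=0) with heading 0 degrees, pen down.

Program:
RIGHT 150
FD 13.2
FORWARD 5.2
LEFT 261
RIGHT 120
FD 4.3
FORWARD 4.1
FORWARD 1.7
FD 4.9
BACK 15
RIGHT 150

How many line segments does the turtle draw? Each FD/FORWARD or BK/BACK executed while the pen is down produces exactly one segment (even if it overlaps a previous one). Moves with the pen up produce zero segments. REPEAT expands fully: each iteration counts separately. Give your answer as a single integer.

Executing turtle program step by step:
Start: pos=(0,0), heading=0, pen down
RT 150: heading 0 -> 210
FD 13.2: (0,0) -> (-11.432,-6.6) [heading=210, draw]
FD 5.2: (-11.432,-6.6) -> (-15.935,-9.2) [heading=210, draw]
LT 261: heading 210 -> 111
RT 120: heading 111 -> 351
FD 4.3: (-15.935,-9.2) -> (-11.688,-9.873) [heading=351, draw]
FD 4.1: (-11.688,-9.873) -> (-7.638,-10.514) [heading=351, draw]
FD 1.7: (-7.638,-10.514) -> (-5.959,-10.78) [heading=351, draw]
FD 4.9: (-5.959,-10.78) -> (-1.12,-11.547) [heading=351, draw]
BK 15: (-1.12,-11.547) -> (-15.935,-9.2) [heading=351, draw]
RT 150: heading 351 -> 201
Final: pos=(-15.935,-9.2), heading=201, 7 segment(s) drawn
Segments drawn: 7

Answer: 7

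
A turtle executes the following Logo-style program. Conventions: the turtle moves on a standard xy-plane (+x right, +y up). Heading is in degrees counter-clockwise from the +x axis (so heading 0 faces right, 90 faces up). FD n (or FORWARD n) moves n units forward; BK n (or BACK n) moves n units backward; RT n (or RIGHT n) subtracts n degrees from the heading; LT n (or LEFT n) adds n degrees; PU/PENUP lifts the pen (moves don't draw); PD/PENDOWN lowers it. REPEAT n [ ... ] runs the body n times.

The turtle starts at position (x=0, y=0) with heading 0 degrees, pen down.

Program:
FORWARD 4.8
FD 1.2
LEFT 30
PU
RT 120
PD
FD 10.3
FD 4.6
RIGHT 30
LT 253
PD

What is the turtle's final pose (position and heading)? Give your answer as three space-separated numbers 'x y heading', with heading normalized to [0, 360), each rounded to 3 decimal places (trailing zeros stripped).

Executing turtle program step by step:
Start: pos=(0,0), heading=0, pen down
FD 4.8: (0,0) -> (4.8,0) [heading=0, draw]
FD 1.2: (4.8,0) -> (6,0) [heading=0, draw]
LT 30: heading 0 -> 30
PU: pen up
RT 120: heading 30 -> 270
PD: pen down
FD 10.3: (6,0) -> (6,-10.3) [heading=270, draw]
FD 4.6: (6,-10.3) -> (6,-14.9) [heading=270, draw]
RT 30: heading 270 -> 240
LT 253: heading 240 -> 133
PD: pen down
Final: pos=(6,-14.9), heading=133, 4 segment(s) drawn

Answer: 6 -14.9 133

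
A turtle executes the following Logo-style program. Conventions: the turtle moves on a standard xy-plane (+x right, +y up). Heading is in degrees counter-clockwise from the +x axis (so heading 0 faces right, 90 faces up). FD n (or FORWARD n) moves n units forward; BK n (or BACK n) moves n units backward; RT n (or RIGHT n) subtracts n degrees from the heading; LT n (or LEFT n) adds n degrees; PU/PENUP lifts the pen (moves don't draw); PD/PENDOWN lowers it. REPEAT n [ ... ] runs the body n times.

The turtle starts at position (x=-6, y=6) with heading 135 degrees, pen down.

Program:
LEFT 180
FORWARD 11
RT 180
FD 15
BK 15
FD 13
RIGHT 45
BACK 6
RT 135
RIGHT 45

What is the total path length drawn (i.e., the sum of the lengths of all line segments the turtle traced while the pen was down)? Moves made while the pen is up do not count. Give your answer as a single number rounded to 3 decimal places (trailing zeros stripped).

Answer: 60

Derivation:
Executing turtle program step by step:
Start: pos=(-6,6), heading=135, pen down
LT 180: heading 135 -> 315
FD 11: (-6,6) -> (1.778,-1.778) [heading=315, draw]
RT 180: heading 315 -> 135
FD 15: (1.778,-1.778) -> (-8.828,8.828) [heading=135, draw]
BK 15: (-8.828,8.828) -> (1.778,-1.778) [heading=135, draw]
FD 13: (1.778,-1.778) -> (-7.414,7.414) [heading=135, draw]
RT 45: heading 135 -> 90
BK 6: (-7.414,7.414) -> (-7.414,1.414) [heading=90, draw]
RT 135: heading 90 -> 315
RT 45: heading 315 -> 270
Final: pos=(-7.414,1.414), heading=270, 5 segment(s) drawn

Segment lengths:
  seg 1: (-6,6) -> (1.778,-1.778), length = 11
  seg 2: (1.778,-1.778) -> (-8.828,8.828), length = 15
  seg 3: (-8.828,8.828) -> (1.778,-1.778), length = 15
  seg 4: (1.778,-1.778) -> (-7.414,7.414), length = 13
  seg 5: (-7.414,7.414) -> (-7.414,1.414), length = 6
Total = 60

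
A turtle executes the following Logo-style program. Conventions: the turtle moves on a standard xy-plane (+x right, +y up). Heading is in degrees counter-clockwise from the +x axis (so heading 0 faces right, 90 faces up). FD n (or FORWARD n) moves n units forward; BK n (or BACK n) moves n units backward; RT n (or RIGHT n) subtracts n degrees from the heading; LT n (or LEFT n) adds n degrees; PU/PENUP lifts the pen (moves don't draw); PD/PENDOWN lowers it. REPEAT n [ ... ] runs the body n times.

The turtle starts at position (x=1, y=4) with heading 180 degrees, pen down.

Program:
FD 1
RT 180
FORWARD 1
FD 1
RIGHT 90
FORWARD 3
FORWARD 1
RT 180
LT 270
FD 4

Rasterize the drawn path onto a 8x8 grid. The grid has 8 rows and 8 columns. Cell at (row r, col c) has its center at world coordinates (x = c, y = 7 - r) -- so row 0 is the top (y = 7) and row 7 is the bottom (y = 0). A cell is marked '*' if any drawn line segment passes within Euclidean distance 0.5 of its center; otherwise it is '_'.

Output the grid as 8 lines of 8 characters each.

Answer: ________
________
________
***_____
__*_____
__*_____
__*_____
__*****_

Derivation:
Segment 0: (1,4) -> (0,4)
Segment 1: (0,4) -> (1,4)
Segment 2: (1,4) -> (2,4)
Segment 3: (2,4) -> (2,1)
Segment 4: (2,1) -> (2,0)
Segment 5: (2,0) -> (6,0)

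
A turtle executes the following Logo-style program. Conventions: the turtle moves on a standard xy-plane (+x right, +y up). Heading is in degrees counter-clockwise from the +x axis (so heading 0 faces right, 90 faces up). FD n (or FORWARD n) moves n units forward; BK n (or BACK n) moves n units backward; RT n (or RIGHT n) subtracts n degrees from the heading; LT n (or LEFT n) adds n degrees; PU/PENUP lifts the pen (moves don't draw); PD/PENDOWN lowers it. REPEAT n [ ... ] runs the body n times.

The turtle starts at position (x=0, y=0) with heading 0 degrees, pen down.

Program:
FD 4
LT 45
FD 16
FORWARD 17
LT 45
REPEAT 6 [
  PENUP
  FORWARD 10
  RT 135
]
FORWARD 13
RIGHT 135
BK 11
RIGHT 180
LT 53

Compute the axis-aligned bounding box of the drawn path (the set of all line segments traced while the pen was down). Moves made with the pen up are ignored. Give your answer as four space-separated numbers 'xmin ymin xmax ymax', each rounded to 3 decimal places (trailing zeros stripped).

Answer: 0 0 27.335 23.335

Derivation:
Executing turtle program step by step:
Start: pos=(0,0), heading=0, pen down
FD 4: (0,0) -> (4,0) [heading=0, draw]
LT 45: heading 0 -> 45
FD 16: (4,0) -> (15.314,11.314) [heading=45, draw]
FD 17: (15.314,11.314) -> (27.335,23.335) [heading=45, draw]
LT 45: heading 45 -> 90
REPEAT 6 [
  -- iteration 1/6 --
  PU: pen up
  FD 10: (27.335,23.335) -> (27.335,33.335) [heading=90, move]
  RT 135: heading 90 -> 315
  -- iteration 2/6 --
  PU: pen up
  FD 10: (27.335,33.335) -> (34.406,26.263) [heading=315, move]
  RT 135: heading 315 -> 180
  -- iteration 3/6 --
  PU: pen up
  FD 10: (34.406,26.263) -> (24.406,26.263) [heading=180, move]
  RT 135: heading 180 -> 45
  -- iteration 4/6 --
  PU: pen up
  FD 10: (24.406,26.263) -> (31.477,33.335) [heading=45, move]
  RT 135: heading 45 -> 270
  -- iteration 5/6 --
  PU: pen up
  FD 10: (31.477,33.335) -> (31.477,23.335) [heading=270, move]
  RT 135: heading 270 -> 135
  -- iteration 6/6 --
  PU: pen up
  FD 10: (31.477,23.335) -> (24.406,30.406) [heading=135, move]
  RT 135: heading 135 -> 0
]
FD 13: (24.406,30.406) -> (37.406,30.406) [heading=0, move]
RT 135: heading 0 -> 225
BK 11: (37.406,30.406) -> (45.184,38.184) [heading=225, move]
RT 180: heading 225 -> 45
LT 53: heading 45 -> 98
Final: pos=(45.184,38.184), heading=98, 3 segment(s) drawn

Segment endpoints: x in {0, 4, 15.314, 27.335}, y in {0, 11.314, 23.335}
xmin=0, ymin=0, xmax=27.335, ymax=23.335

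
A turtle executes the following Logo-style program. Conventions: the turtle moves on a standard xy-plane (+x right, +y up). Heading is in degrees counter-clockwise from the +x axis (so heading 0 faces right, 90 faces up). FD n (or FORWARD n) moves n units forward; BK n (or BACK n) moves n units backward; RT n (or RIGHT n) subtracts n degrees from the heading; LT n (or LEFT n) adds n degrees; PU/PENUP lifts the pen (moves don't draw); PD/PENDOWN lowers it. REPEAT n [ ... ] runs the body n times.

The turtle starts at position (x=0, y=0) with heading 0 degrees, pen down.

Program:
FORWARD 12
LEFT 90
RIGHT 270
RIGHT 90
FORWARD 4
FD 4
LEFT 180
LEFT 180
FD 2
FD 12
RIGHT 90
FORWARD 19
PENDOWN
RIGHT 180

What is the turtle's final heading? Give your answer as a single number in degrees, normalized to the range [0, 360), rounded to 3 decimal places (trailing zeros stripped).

Executing turtle program step by step:
Start: pos=(0,0), heading=0, pen down
FD 12: (0,0) -> (12,0) [heading=0, draw]
LT 90: heading 0 -> 90
RT 270: heading 90 -> 180
RT 90: heading 180 -> 90
FD 4: (12,0) -> (12,4) [heading=90, draw]
FD 4: (12,4) -> (12,8) [heading=90, draw]
LT 180: heading 90 -> 270
LT 180: heading 270 -> 90
FD 2: (12,8) -> (12,10) [heading=90, draw]
FD 12: (12,10) -> (12,22) [heading=90, draw]
RT 90: heading 90 -> 0
FD 19: (12,22) -> (31,22) [heading=0, draw]
PD: pen down
RT 180: heading 0 -> 180
Final: pos=(31,22), heading=180, 6 segment(s) drawn

Answer: 180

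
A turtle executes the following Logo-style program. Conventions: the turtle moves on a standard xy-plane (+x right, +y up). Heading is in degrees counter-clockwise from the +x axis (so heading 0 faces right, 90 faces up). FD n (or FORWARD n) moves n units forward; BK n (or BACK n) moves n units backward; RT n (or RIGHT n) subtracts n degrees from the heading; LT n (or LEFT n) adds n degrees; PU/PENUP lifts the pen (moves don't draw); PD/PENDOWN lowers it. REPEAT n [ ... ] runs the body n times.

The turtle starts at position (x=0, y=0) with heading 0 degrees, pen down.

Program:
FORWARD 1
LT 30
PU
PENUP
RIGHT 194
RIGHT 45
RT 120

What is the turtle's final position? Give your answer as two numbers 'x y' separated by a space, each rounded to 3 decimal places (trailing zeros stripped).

Executing turtle program step by step:
Start: pos=(0,0), heading=0, pen down
FD 1: (0,0) -> (1,0) [heading=0, draw]
LT 30: heading 0 -> 30
PU: pen up
PU: pen up
RT 194: heading 30 -> 196
RT 45: heading 196 -> 151
RT 120: heading 151 -> 31
Final: pos=(1,0), heading=31, 1 segment(s) drawn

Answer: 1 0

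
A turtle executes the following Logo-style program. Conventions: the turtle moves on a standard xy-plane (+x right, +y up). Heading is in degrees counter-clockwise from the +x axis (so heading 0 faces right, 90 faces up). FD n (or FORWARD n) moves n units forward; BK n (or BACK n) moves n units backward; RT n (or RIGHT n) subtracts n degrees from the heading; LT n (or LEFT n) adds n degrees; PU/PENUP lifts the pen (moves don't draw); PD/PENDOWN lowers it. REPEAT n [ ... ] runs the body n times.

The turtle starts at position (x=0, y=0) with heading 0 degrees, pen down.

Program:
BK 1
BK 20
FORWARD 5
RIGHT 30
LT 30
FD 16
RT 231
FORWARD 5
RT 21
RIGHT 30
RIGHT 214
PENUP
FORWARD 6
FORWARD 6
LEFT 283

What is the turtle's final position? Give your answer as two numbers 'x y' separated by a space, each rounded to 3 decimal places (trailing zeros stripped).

Answer: -11.779 -4.45

Derivation:
Executing turtle program step by step:
Start: pos=(0,0), heading=0, pen down
BK 1: (0,0) -> (-1,0) [heading=0, draw]
BK 20: (-1,0) -> (-21,0) [heading=0, draw]
FD 5: (-21,0) -> (-16,0) [heading=0, draw]
RT 30: heading 0 -> 330
LT 30: heading 330 -> 0
FD 16: (-16,0) -> (0,0) [heading=0, draw]
RT 231: heading 0 -> 129
FD 5: (0,0) -> (-3.147,3.886) [heading=129, draw]
RT 21: heading 129 -> 108
RT 30: heading 108 -> 78
RT 214: heading 78 -> 224
PU: pen up
FD 6: (-3.147,3.886) -> (-7.463,-0.282) [heading=224, move]
FD 6: (-7.463,-0.282) -> (-11.779,-4.45) [heading=224, move]
LT 283: heading 224 -> 147
Final: pos=(-11.779,-4.45), heading=147, 5 segment(s) drawn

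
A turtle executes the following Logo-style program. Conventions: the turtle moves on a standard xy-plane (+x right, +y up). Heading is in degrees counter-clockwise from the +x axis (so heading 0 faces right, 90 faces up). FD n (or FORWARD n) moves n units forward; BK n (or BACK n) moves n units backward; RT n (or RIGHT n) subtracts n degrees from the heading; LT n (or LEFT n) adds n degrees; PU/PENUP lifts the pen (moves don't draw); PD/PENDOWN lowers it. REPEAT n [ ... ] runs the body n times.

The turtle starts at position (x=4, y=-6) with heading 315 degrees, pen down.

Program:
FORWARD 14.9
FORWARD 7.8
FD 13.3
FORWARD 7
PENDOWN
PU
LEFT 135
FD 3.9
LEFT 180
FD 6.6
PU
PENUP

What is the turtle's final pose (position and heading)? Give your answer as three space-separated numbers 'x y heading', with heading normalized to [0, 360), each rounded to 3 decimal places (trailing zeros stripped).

Answer: 34.406 -39.106 270

Derivation:
Executing turtle program step by step:
Start: pos=(4,-6), heading=315, pen down
FD 14.9: (4,-6) -> (14.536,-16.536) [heading=315, draw]
FD 7.8: (14.536,-16.536) -> (20.051,-22.051) [heading=315, draw]
FD 13.3: (20.051,-22.051) -> (29.456,-31.456) [heading=315, draw]
FD 7: (29.456,-31.456) -> (34.406,-36.406) [heading=315, draw]
PD: pen down
PU: pen up
LT 135: heading 315 -> 90
FD 3.9: (34.406,-36.406) -> (34.406,-32.506) [heading=90, move]
LT 180: heading 90 -> 270
FD 6.6: (34.406,-32.506) -> (34.406,-39.106) [heading=270, move]
PU: pen up
PU: pen up
Final: pos=(34.406,-39.106), heading=270, 4 segment(s) drawn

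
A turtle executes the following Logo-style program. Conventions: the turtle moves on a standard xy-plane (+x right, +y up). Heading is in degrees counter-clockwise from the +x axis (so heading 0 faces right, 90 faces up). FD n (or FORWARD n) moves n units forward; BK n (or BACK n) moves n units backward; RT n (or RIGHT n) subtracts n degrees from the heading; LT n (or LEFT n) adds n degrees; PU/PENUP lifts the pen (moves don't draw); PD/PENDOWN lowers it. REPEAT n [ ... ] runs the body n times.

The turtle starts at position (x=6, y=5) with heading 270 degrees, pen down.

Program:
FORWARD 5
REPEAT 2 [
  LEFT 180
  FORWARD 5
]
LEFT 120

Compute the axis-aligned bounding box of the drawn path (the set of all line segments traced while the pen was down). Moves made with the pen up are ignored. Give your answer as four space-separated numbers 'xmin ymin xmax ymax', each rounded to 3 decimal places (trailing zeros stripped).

Answer: 6 0 6 5

Derivation:
Executing turtle program step by step:
Start: pos=(6,5), heading=270, pen down
FD 5: (6,5) -> (6,0) [heading=270, draw]
REPEAT 2 [
  -- iteration 1/2 --
  LT 180: heading 270 -> 90
  FD 5: (6,0) -> (6,5) [heading=90, draw]
  -- iteration 2/2 --
  LT 180: heading 90 -> 270
  FD 5: (6,5) -> (6,0) [heading=270, draw]
]
LT 120: heading 270 -> 30
Final: pos=(6,0), heading=30, 3 segment(s) drawn

Segment endpoints: x in {6, 6, 6}, y in {0, 5}
xmin=6, ymin=0, xmax=6, ymax=5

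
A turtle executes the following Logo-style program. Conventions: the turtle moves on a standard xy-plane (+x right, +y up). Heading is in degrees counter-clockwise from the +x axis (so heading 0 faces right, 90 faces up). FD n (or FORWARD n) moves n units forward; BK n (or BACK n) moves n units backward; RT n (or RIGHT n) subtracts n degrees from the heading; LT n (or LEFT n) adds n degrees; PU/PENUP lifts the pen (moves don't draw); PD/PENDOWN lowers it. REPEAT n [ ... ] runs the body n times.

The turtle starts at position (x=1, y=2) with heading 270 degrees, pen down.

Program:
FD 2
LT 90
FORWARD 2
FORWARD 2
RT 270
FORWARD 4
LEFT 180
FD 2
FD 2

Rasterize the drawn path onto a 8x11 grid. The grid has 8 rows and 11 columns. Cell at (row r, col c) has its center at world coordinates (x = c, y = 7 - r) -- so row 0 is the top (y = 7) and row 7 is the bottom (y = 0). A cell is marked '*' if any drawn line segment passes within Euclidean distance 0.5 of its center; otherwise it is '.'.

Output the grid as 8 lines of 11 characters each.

Answer: ...........
...........
...........
.....*.....
.....*.....
.*...*.....
.*...*.....
.*****.....

Derivation:
Segment 0: (1,2) -> (1,0)
Segment 1: (1,0) -> (3,-0)
Segment 2: (3,-0) -> (5,-0)
Segment 3: (5,-0) -> (5,4)
Segment 4: (5,4) -> (5,2)
Segment 5: (5,2) -> (5,-0)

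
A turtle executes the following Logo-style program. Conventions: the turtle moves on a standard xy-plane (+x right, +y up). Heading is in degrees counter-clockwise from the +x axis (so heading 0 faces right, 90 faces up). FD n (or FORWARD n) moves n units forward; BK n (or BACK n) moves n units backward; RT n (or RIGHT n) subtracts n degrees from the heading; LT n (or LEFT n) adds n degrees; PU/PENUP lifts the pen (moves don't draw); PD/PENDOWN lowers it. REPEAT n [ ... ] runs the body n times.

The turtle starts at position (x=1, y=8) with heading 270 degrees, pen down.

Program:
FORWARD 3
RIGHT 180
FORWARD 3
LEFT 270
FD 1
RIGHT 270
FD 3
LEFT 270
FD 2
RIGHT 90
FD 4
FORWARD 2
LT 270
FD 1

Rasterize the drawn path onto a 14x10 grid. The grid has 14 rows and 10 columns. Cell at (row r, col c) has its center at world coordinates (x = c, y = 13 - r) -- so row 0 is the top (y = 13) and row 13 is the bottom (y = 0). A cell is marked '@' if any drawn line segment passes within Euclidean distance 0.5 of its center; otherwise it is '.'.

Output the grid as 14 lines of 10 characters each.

Segment 0: (1,8) -> (1,5)
Segment 1: (1,5) -> (1,8)
Segment 2: (1,8) -> (2,8)
Segment 3: (2,8) -> (2,11)
Segment 4: (2,11) -> (4,11)
Segment 5: (4,11) -> (4,7)
Segment 6: (4,7) -> (4,5)
Segment 7: (4,5) -> (3,5)

Answer: ..........
..........
..@@@.....
..@.@.....
..@.@.....
.@@.@.....
.@..@.....
.@..@.....
.@.@@.....
..........
..........
..........
..........
..........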